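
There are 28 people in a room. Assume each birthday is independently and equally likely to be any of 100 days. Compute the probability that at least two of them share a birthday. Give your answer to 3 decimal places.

0.985

It's easier to compute the probability that all 28 are distinct.
P(all distinct) = 100/100 · 99/100 · ··· · 73/100 ≈ 0.015.
So the probability of at least one match is 1 − 0.015 = 0.985.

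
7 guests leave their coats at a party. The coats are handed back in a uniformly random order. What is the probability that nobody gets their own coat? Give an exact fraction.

103/280

This is the derangement probability: permutations of 7 with no fixed point.
D(7) = 7! · (1 − 1/1! + 1/2! − ··· + (−1)^7/7!) = 1854.
P = 1854/5040 = 103/280.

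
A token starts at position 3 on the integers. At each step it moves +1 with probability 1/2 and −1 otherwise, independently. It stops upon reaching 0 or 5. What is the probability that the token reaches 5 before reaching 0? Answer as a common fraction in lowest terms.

With a fair step, P(i) = ½P(i−1) + ½P(i+1) with P(0)=0, P(5)=1 has the linear solution P(i) = i/5.
P(3) = 3/5.

3/5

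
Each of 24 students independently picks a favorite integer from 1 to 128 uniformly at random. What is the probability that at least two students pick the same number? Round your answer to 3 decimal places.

It's easier to compute the probability that all 24 are distinct.
P(all distinct) = 128/128 · 127/128 · ··· · 105/128 ≈ 0.100.
So the probability of at least one match is 1 − 0.100 = 0.900.

0.900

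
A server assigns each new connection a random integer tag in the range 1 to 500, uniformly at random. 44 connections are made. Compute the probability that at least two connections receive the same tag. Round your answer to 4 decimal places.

0.8576

It's easier to compute the probability that all 44 are distinct.
P(all distinct) = 500/500 · 499/500 · ··· · 457/500 ≈ 0.1424.
So the probability of at least one match is 1 − 0.1424 = 0.8576.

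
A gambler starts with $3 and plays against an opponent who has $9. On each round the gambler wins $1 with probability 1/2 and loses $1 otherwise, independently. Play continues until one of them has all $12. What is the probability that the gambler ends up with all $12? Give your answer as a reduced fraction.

1/4

With a fair step, P(i) = ½P(i−1) + ½P(i+1) with P(0)=0, P(12)=1 has the linear solution P(i) = i/12.
P(3) = 3/12 = 1/4.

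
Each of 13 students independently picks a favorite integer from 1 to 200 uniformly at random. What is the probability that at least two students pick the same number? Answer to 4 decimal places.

0.3286

It's easier to compute the probability that all 13 are distinct.
P(all distinct) = 200/200 · 199/200 · ··· · 188/200 ≈ 0.6714.
So the probability of at least one match is 1 − 0.6714 = 0.3286.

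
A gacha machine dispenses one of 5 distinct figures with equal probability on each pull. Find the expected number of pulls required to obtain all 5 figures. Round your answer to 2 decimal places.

11.42

After i distinct types are collected, each trial gives a new one with probability (5−i)/5, so the expected wait for the next new type is 5/(5−i).
E = 5/5 + 5/4 + 5/3 + 5/2 + 5/1 = 137/12 ≈ 11.42.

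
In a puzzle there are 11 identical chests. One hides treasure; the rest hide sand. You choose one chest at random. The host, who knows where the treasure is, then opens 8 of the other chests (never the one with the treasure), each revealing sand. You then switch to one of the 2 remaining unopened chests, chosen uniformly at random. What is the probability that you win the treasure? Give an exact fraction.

Your original chest holds the treasure with probability 1/11, so the other 10 collectively hold it with probability 10/11.
The host can always find 8 empty chests to open, so the reveals don't change that 10/11; it is now spread over the 2 remaining unopened chests.
P(win by switching) = (10/11) · (1/2) = 5/11.

5/11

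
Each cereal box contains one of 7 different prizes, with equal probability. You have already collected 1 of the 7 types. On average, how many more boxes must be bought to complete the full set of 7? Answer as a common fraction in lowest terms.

343/20

Starting from 1 distinct type, each trial gives a new one with probability (7−i)/7 when i types are held, so the wait for the next new type is 7/(7−i).
E = 7/6 + 7/5 + 7/4 + 7/3 + 7/2 + 7/1 = 343/20.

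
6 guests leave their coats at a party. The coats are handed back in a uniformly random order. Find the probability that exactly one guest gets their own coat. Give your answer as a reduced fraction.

Choose which one is fixed: C(6,1) = 6 ways.
The remaining 5 must have no fixed point: D(5) = 44.
P = 6·44/720 = 11/30.

11/30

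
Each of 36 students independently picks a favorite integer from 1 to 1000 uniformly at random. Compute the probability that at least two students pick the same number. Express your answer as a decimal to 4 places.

It's easier to compute the probability that all 36 are distinct.
P(all distinct) = 1000/1000 · 999/1000 · ··· · 965/1000 ≈ 0.5286.
So the probability of at least one match is 1 − 0.5286 = 0.4714.

0.4714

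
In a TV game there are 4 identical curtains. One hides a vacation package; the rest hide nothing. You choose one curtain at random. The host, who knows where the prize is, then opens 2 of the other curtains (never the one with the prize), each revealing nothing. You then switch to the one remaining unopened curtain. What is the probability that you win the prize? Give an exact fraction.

3/4

Your original curtain holds the prize with probability 1/4, so the other 3 collectively hold it with probability 3/4.
The host can always find 2 empty curtains to open, so the reveals don't change that 3/4; it is now spread over the 1 remaining unopened curtain.
P(win by switching) = (3/4) · (1/1) = 3/4.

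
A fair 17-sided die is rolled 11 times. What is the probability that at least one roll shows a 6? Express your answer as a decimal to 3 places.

0.487

P(no roll shows a 6) = (16/17)^11 ≈ 0.513.
P(at least one) = 1 − 0.513 = 0.487.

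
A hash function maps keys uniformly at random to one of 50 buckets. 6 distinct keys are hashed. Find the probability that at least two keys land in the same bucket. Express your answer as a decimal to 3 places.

It's easier to compute the probability that all 6 are distinct.
P(all distinct) = 50/50 · 49/50 · ··· · 45/50 ≈ 0.732.
So the probability of at least one match is 1 − 0.732 = 0.268.

0.268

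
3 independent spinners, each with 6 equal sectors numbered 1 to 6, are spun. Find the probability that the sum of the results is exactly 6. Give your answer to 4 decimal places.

There are 6^3 = 216 equally likely outcomes.
The number of ordered 3-tuples from {1,…,6} summing to 6 is 10.
P(sum = 6) = 10/216 = 5/108 ≈ 0.0463.

0.0463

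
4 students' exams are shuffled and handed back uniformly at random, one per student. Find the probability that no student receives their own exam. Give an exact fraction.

This is the derangement probability: permutations of 4 with no fixed point.
D(4) = 4! · (1 − 1/1! + 1/2! − ··· + (−1)^4/4!) = 9.
P = 9/24 = 3/8.

3/8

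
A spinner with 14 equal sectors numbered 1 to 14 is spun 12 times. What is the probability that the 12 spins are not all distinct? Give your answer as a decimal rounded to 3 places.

0.999

P(all 12 different) = 14/14 · 13/14 · ··· · 3/14 ≈ 0.001.
P(at least two equal) = 1 − 0.001 = 0.999.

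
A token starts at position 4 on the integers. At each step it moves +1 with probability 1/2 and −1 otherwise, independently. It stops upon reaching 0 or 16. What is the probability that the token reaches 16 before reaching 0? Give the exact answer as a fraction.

With a fair step, P(i) = ½P(i−1) + ½P(i+1) with P(0)=0, P(16)=1 has the linear solution P(i) = i/16.
P(4) = 4/16 = 1/4.

1/4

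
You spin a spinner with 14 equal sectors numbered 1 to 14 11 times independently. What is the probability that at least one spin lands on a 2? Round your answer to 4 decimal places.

P(no spin lands on a 2) = (13/14)^11 ≈ 0.4426.
P(at least one) = 1 − 0.4426 = 0.5574.

0.5574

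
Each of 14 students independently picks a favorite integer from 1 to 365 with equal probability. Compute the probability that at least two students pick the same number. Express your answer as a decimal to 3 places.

It's easier to compute the probability that all 14 are distinct.
P(all distinct) = 365/365 · 364/365 · ··· · 352/365 ≈ 0.777.
So the probability of at least one match is 1 − 0.777 = 0.223.

0.223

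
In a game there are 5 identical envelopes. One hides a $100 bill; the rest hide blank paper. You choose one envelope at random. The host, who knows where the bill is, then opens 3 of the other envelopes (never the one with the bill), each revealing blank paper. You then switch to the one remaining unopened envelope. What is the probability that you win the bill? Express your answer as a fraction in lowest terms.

4/5

Your original envelope holds the bill with probability 1/5, so the other 4 collectively hold it with probability 4/5.
The host can always find 3 empty envelopes to open, so the reveals don't change that 4/5; it is now spread over the 1 remaining unopened envelope.
P(win by switching) = (4/5) · (1/1) = 4/5.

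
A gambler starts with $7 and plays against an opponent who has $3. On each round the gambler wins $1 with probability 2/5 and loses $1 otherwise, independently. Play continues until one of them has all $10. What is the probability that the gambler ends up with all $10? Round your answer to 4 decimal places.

Let r = q/p = (3/5)/(2/5) = 3/2. The recurrence P(i) = p·P(i+1) + q·P(i−1) with P(0)=0, P(10)=1 gives P(i) = (1 − r^i)/(1 − r^10).
P(7) = (1 − (3/2)^7) / (1 − (3/2)^10) = 16472/58025 ≈ 0.2839.

0.2839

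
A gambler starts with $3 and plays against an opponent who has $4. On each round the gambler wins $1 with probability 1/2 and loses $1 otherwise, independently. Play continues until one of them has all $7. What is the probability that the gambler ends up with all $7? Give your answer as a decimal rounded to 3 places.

With a fair step, P(i) = ½P(i−1) + ½P(i+1) with P(0)=0, P(7)=1 has the linear solution P(i) = i/7.
P(3) = 3/7 ≈ 0.429.

0.429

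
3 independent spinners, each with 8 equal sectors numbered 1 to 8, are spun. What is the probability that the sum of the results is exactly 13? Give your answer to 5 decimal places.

There are 8^3 = 512 equally likely outcomes.
The number of ordered 3-tuples from {1,…,8} summing to 13 is 48.
P(sum = 13) = 48/512 = 3/32 ≈ 0.09375.

0.09375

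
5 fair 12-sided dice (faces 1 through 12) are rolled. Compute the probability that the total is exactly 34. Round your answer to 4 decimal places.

There are 12^5 = 248832 equally likely outcomes.
The number of ordered 5-tuples from {1,…,12} summing to 34 is 12255.
P(sum = 34) = 12255/248832 = 4085/82944 ≈ 0.0493.

0.0493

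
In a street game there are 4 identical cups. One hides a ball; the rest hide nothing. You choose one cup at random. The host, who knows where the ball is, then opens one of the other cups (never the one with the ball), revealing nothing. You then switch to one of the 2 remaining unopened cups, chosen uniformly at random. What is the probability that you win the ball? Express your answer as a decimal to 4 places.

Your original cup holds the ball with probability 1/4, so the other 3 collectively hold it with probability 3/4.
The host can always find an empty cup to open, so this doesn't change that 3/4; it is now spread over the 2 remaining unopened cups.
P(win by switching) = (3/4) · (1/2) = 3/8 ≈ 0.3750.

0.3750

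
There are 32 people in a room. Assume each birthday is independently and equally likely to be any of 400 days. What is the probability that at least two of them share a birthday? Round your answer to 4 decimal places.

It's easier to compute the probability that all 32 are distinct.
P(all distinct) = 400/400 · 399/400 · ··· · 369/400 ≈ 0.2797.
So the probability of at least one match is 1 − 0.2797 = 0.7203.

0.7203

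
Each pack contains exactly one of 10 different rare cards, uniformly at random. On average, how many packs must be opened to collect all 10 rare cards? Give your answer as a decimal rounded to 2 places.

29.29

After i distinct types are collected, each trial gives a new one with probability (10−i)/10, so the expected wait for the next new type is 10/(10−i).
E = 10/10 + 10/9 + 10/8 + 10/7 + 10/6 + 10/5 + 10/4 + 10/3 + 10/2 + 10/1 = 7381/252 ≈ 29.29.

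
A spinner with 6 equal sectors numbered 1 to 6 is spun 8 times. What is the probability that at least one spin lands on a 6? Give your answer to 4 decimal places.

0.7674

P(no spin lands on a 6) = (5/6)^8 ≈ 0.2326.
P(at least one) = 1 − 0.2326 = 0.7674.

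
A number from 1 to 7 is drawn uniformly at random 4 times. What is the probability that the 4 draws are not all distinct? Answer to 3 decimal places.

P(all 4 different) = 7/7 · 6/7 · ··· · 4/7 ≈ 0.350.
P(at least two equal) = 1 − 0.350 = 0.650.

0.650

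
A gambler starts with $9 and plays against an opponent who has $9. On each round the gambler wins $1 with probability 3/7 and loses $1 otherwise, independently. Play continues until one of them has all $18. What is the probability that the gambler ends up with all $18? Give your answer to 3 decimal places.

0.070

Let r = q/p = (4/7)/(3/7) = 4/3. The recurrence P(i) = p·P(i+1) + q·P(i−1) with P(0)=0, P(18)=1 gives P(i) = (1 − r^i)/(1 − r^18).
P(9) = (1 − (4/3)^9) / (1 − (4/3)^18) = 19683/281827 ≈ 0.070.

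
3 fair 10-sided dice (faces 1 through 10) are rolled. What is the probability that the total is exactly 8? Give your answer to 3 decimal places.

0.021

There are 10^3 = 1000 equally likely outcomes.
The number of ordered 3-tuples from {1,…,10} summing to 8 is 21.
P(sum = 8) = 21/1000 ≈ 0.021.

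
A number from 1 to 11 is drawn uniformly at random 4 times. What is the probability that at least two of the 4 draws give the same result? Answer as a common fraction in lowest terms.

611/1331

P(all 4 different) = 11/11 · 10/11 · ··· · 8/11 = 720/1331.
P(at least two equal) = 1 − 720/1331 = 611/1331.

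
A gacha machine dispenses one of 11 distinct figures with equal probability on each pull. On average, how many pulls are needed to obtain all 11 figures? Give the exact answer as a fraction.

83711/2520

After i distinct types are collected, each trial gives a new one with probability (11−i)/11, so the expected wait for the next new type is 11/(11−i).
E = 11/11 + 11/10 + 11/9 + 11/8 + 11/7 + 11/6 + 11/5 + 11/4 + 11/3 + 11/2 + 11/1 = 83711/2520.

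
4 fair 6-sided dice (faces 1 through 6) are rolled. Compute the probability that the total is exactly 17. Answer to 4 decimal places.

There are 6^4 = 1296 equally likely outcomes.
The number of ordered 4-tuples from {1,…,6} summing to 17 is 104.
P(sum = 17) = 104/1296 = 13/162 ≈ 0.0802.

0.0802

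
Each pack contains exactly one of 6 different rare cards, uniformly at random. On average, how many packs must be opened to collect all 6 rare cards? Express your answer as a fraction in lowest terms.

After i distinct types are collected, each trial gives a new one with probability (6−i)/6, so the expected wait for the next new type is 6/(6−i).
E = 6/6 + 6/5 + 6/4 + 6/3 + 6/2 + 6/1 = 147/10.

147/10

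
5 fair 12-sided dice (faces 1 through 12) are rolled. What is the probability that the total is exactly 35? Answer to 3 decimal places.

There are 12^5 = 248832 equally likely outcomes.
The number of ordered 5-tuples from {1,…,12} summing to 35 is 11901.
P(sum = 35) = 11901/248832 = 3967/82944 ≈ 0.048.

0.048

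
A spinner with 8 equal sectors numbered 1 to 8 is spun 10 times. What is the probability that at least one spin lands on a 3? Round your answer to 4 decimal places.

P(no spin lands on a 3) = (7/8)^10 ≈ 0.2631.
P(at least one) = 1 − 0.2631 = 0.7369.

0.7369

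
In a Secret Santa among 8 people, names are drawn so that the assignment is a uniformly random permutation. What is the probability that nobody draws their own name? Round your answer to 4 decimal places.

This is the derangement probability: permutations of 8 with no fixed point.
D(8) = 8! · (1 − 1/1! + 1/2! − ··· + (−1)^8/8!) = 14833.
P = 14833/40320 = 2119/5760 ≈ 0.3679.

0.3679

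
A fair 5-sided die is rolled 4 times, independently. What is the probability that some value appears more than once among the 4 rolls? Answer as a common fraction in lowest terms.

101/125

P(all 4 different) = 5/5 · 4/5 · ··· · 2/5 = 24/125.
P(at least two equal) = 1 − 24/125 = 101/125.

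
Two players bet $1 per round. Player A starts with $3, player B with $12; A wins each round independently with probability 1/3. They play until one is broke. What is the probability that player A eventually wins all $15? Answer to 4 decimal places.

0.0002

Let r = q/p = (2/3)/(1/3) = 2. The recurrence P(i) = p·P(i+1) + q·P(i−1) with P(0)=0, P(15)=1 gives P(i) = (1 − r^i)/(1 − r^15).
P(3) = (1 − (2)^3) / (1 − (2)^15) = 1/4681 ≈ 0.0002.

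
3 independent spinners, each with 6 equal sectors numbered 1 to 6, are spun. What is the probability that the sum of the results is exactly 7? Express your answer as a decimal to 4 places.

There are 6^3 = 216 equally likely outcomes.
The number of ordered 3-tuples from {1,…,6} summing to 7 is 15.
P(sum = 7) = 15/216 = 5/72 ≈ 0.0694.

0.0694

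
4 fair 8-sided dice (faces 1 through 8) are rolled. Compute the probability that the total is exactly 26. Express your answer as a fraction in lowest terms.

21/1024

There are 8^4 = 4096 equally likely outcomes.
The number of ordered 4-tuples from {1,…,8} summing to 26 is 84.
P(sum = 26) = 84/4096 = 21/1024.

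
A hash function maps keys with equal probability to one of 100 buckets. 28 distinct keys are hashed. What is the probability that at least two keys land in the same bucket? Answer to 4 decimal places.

0.9848

It's easier to compute the probability that all 28 are distinct.
P(all distinct) = 100/100 · 99/100 · ··· · 73/100 ≈ 0.0152.
So the probability of at least one match is 1 − 0.0152 = 0.9848.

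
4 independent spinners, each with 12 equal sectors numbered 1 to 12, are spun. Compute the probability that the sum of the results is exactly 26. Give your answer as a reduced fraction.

289/5184

There are 12^4 = 20736 equally likely outcomes.
The number of ordered 4-tuples from {1,…,12} summing to 26 is 1156.
P(sum = 26) = 1156/20736 = 289/5184.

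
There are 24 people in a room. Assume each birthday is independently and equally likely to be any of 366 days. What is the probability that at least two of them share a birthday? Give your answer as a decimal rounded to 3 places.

0.537

It's easier to compute the probability that all 24 are distinct.
P(all distinct) = 366/366 · 365/366 · ··· · 343/366 ≈ 0.463.
So the probability of at least one match is 1 − 0.463 = 0.537.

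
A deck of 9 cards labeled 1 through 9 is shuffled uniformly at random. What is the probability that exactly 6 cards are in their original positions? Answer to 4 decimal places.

0.0005

Choose which 6 of the 9 are fixed: C(9,6) = 84 ways.
The remaining 3 must have no fixed point: D(3) = 2.
P = 84·2/362880 = 1/2160 ≈ 0.0005.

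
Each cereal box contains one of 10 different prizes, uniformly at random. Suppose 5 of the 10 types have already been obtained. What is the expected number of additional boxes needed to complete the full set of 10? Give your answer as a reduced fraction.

137/6

Starting from 5 distinct types, each trial gives a new one with probability (10−i)/10 when i types are held, so the wait for the next new type is 10/(10−i).
E = 10/5 + 10/4 + 10/3 + 10/2 + 10/1 = 137/6.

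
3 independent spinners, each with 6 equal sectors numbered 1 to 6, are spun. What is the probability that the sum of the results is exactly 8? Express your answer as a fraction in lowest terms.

There are 6^3 = 216 equally likely outcomes.
The number of ordered 3-tuples from {1,…,6} summing to 8 is 21.
P(sum = 8) = 21/216 = 7/72.

7/72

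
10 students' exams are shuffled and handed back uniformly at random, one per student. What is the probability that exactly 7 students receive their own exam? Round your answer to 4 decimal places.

Choose which 7 of the 10 are fixed: C(10,7) = 120 ways.
The remaining 3 must have no fixed point: D(3) = 2.
P = 120·2/3628800 = 1/15120 ≈ 0.0001.

0.0001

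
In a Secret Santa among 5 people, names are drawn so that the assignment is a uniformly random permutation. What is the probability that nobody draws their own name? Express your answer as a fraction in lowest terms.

This is the derangement probability: permutations of 5 with no fixed point.
D(5) = 5! · (1 − 1/1! + 1/2! − ··· + (−1)^5/5!) = 44.
P = 44/120 = 11/30.

11/30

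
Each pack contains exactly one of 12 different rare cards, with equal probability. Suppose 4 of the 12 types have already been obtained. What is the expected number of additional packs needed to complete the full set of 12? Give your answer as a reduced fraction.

Starting from 4 distinct types, each trial gives a new one with probability (12−i)/12 when i types are held, so the wait for the next new type is 12/(12−i).
E = 12/8 + 12/7 + 12/6 + 12/5 + 12/4 + 12/3 + 12/2 + 12/1 = 2283/70.

2283/70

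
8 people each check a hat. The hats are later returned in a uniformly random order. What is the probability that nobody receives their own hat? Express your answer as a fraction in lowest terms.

This is the derangement probability: permutations of 8 with no fixed point.
D(8) = 8! · (1 − 1/1! + 1/2! − ··· + (−1)^8/8!) = 14833.
P = 14833/40320 = 2119/5760.

2119/5760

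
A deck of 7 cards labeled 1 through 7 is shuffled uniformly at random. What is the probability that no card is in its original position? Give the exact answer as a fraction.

This is the derangement probability: permutations of 7 with no fixed point.
D(7) = 7! · (1 − 1/1! + 1/2! − ··· + (−1)^7/7!) = 1854.
P = 1854/5040 = 103/280.

103/280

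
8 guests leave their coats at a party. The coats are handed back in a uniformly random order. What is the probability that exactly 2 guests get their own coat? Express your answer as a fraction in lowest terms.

53/288

Choose which 2 of the 8 are fixed: C(8,2) = 28 ways.
The remaining 6 must have no fixed point: D(6) = 265.
P = 28·265/40320 = 53/288.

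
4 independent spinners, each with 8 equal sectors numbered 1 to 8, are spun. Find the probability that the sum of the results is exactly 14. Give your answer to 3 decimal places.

There are 8^4 = 4096 equally likely outcomes.
The number of ordered 4-tuples from {1,…,8} summing to 14 is 246.
P(sum = 14) = 246/4096 = 123/2048 ≈ 0.060.

0.060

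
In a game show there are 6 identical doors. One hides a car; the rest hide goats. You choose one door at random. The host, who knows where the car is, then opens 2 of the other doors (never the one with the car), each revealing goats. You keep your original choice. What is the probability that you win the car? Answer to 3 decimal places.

The host can always open 2 empty doors regardless of your choice, so the reveals give no information about your original door.
P(win by staying) = 1/6 ≈ 0.167.

0.167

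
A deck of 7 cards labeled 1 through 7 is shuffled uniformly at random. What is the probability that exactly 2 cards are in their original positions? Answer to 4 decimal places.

0.1833

Choose which 2 of the 7 are fixed: C(7,2) = 21 ways.
The remaining 5 must have no fixed point: D(5) = 44.
P = 21·44/5040 = 11/60 ≈ 0.1833.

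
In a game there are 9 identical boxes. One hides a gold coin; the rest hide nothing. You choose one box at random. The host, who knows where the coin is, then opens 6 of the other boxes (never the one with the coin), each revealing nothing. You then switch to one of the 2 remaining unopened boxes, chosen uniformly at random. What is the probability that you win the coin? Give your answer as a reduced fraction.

4/9

Your original box holds the coin with probability 1/9, so the other 8 collectively hold it with probability 8/9.
The host can always find 6 empty boxes to open, so the reveals don't change that 8/9; it is now spread over the 2 remaining unopened boxes.
P(win by switching) = (8/9) · (1/2) = 4/9.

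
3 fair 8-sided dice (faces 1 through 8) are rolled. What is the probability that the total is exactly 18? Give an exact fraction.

There are 8^3 = 512 equally likely outcomes.
The number of ordered 3-tuples from {1,…,8} summing to 18 is 28.
P(sum = 18) = 28/512 = 7/128.

7/128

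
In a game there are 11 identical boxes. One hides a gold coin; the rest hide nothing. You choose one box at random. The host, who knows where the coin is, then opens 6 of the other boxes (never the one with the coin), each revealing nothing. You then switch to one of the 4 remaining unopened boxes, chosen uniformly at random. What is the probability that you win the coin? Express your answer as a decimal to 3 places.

Your original box holds the coin with probability 1/11, so the other 10 collectively hold it with probability 10/11.
The host can always find 6 empty boxes to open, so the reveals don't change that 10/11; it is now spread over the 4 remaining unopened boxes.
P(win by switching) = (10/11) · (1/4) = 5/22 ≈ 0.227.

0.227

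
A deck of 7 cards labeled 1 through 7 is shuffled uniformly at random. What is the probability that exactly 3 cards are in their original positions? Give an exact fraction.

Choose which 3 of the 7 are fixed: C(7,3) = 35 ways.
The remaining 4 must have no fixed point: D(4) = 9.
P = 35·9/5040 = 1/16.

1/16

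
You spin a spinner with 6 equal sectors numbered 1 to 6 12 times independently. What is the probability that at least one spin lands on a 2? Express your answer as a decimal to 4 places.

P(no spin lands on a 2) = (5/6)^12 ≈ 0.1122.
P(at least one) = 1 − 0.1122 = 0.8878.

0.8878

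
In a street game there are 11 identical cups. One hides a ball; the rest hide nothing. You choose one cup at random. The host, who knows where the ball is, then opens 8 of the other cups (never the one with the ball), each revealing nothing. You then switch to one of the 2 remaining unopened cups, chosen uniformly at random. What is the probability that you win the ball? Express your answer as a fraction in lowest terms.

Your original cup holds the ball with probability 1/11, so the other 10 collectively hold it with probability 10/11.
The host can always find 8 empty cups to open, so the reveals don't change that 10/11; it is now spread over the 2 remaining unopened cups.
P(win by switching) = (10/11) · (1/2) = 5/11.

5/11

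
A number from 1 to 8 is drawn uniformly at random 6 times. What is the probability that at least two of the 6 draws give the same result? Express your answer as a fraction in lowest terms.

3781/4096

P(all 6 different) = 8/8 · 7/8 · ··· · 3/8 = 315/4096.
P(at least two equal) = 1 − 315/4096 = 3781/4096.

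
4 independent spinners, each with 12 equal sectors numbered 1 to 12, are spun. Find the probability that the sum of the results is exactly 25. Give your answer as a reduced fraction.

There are 12^4 = 20736 equally likely outcomes.
The number of ordered 4-tuples from {1,…,12} summing to 25 is 1144.
P(sum = 25) = 1144/20736 = 143/2592.

143/2592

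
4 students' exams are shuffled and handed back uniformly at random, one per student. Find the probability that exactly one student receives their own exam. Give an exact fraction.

Choose which one is fixed: C(4,1) = 4 ways.
The remaining 3 must have no fixed point: D(3) = 2.
P = 4·2/24 = 1/3.

1/3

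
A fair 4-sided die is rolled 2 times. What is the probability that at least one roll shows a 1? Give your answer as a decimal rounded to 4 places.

P(no roll shows a 1) = (3/4)^2 ≈ 0.5625.
P(at least one) = 1 − 0.5625 = 0.4375.

0.4375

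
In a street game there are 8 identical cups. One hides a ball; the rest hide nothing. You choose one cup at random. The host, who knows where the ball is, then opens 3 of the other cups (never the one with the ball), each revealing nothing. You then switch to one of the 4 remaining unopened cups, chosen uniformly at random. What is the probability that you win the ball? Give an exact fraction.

7/32

Your original cup holds the ball with probability 1/8, so the other 7 collectively hold it with probability 7/8.
The host can always find 3 empty cups to open, so the reveals don't change that 7/8; it is now spread over the 4 remaining unopened cups.
P(win by switching) = (7/8) · (1/4) = 7/32.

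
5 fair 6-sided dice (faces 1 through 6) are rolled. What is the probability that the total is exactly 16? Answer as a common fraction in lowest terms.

245/2592

There are 6^5 = 7776 equally likely outcomes.
The number of ordered 5-tuples from {1,…,6} summing to 16 is 735.
P(sum = 16) = 735/7776 = 245/2592.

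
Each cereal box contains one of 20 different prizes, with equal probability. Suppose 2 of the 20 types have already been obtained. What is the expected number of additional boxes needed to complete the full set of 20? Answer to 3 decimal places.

69.902

Starting from 2 distinct types, each trial gives a new one with probability (20−i)/20 when i types are held, so the wait for the next new type is 20/(20−i).
E = 20/18 + 20/17 + 20/16 + 20/15 + 20/14 + 20/13 + 20/12 + 20/11 + 20/10 + 20/9 + 20/8 + 20/7 + 20/6 + 20/5 + 20/4 + 20/3 + 20/2 + 20/1 = 14274301/204204 ≈ 69.902.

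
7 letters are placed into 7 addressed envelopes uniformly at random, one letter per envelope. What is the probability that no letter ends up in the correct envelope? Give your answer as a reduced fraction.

This is the derangement probability: permutations of 7 with no fixed point.
D(7) = 7! · (1 − 1/1! + 1/2! − ··· + (−1)^7/7!) = 1854.
P = 1854/5040 = 103/280.

103/280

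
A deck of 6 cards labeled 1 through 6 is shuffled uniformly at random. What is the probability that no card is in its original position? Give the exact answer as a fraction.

53/144

This is the derangement probability: permutations of 6 with no fixed point.
D(6) = 6! · (1 − 1/1! + 1/2! − ··· + (−1)^6/6!) = 265.
P = 265/720 = 53/144.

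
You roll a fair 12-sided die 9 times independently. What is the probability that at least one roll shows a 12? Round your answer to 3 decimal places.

P(no roll shows a 12) = (11/12)^9 ≈ 0.457.
P(at least one) = 1 − 0.457 = 0.543.

0.543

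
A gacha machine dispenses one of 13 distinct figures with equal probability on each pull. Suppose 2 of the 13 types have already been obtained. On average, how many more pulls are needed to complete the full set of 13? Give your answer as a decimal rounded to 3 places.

Starting from 2 distinct types, each trial gives a new one with probability (13−i)/13 when i types are held, so the wait for the next new type is 13/(13−i).
E = 13/11 + 13/10 + 13/9 + 13/8 + 13/7 + 13/6 + 13/5 + 13/4 + 13/3 + 13/2 + 13/1 = 1088243/27720 ≈ 39.258.

39.258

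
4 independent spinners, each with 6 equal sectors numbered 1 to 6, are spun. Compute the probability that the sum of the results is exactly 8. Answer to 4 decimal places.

0.0270

There are 6^4 = 1296 equally likely outcomes.
The number of ordered 4-tuples from {1,…,6} summing to 8 is 35.
P(sum = 8) = 35/1296 ≈ 0.0270.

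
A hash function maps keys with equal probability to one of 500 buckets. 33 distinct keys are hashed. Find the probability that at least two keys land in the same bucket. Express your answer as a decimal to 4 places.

It's easier to compute the probability that all 33 are distinct.
P(all distinct) = 500/500 · 499/500 · ··· · 468/500 ≈ 0.3397.
So the probability of at least one match is 1 − 0.3397 = 0.6603.

0.6603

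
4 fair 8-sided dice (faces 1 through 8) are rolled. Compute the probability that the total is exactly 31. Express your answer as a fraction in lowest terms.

1/1024

There are 8^4 = 4096 equally likely outcomes.
The number of ordered 4-tuples from {1,…,8} summing to 31 is 4.
P(sum = 31) = 4/4096 = 1/1024.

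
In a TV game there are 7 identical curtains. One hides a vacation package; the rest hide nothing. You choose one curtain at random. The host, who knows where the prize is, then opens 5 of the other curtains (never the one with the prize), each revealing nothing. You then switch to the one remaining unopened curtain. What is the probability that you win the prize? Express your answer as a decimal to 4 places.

Your original curtain holds the prize with probability 1/7, so the other 6 collectively hold it with probability 6/7.
The host can always find 5 empty curtains to open, so the reveals don't change that 6/7; it is now spread over the 1 remaining unopened curtain.
P(win by switching) = (6/7) · (1/1) = 6/7 ≈ 0.8571.

0.8571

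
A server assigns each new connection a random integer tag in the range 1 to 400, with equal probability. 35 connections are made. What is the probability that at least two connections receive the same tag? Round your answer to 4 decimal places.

It's easier to compute the probability that all 35 are distinct.
P(all distinct) = 400/400 · 399/400 · ··· · 366/400 ≈ 0.2161.
So the probability of at least one match is 1 − 0.2161 = 0.7839.

0.7839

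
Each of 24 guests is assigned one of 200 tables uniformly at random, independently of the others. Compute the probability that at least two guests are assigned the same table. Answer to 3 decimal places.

It's easier to compute the probability that all 24 are distinct.
P(all distinct) = 200/200 · 199/200 · ··· · 177/200 ≈ 0.238.
So the probability of at least one match is 1 − 0.238 = 0.762.

0.762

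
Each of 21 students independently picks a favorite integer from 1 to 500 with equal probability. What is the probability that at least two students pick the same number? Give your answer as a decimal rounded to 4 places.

0.3468

It's easier to compute the probability that all 21 are distinct.
P(all distinct) = 500/500 · 499/500 · ··· · 480/500 ≈ 0.6532.
So the probability of at least one match is 1 − 0.6532 = 0.3468.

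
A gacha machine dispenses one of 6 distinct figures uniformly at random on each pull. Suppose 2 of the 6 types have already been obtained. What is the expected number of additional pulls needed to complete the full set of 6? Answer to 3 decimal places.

12.500

Starting from 2 distinct types, each trial gives a new one with probability (6−i)/6 when i types are held, so the wait for the next new type is 6/(6−i).
E = 6/4 + 6/3 + 6/2 + 6/1 = 25/2 ≈ 12.500.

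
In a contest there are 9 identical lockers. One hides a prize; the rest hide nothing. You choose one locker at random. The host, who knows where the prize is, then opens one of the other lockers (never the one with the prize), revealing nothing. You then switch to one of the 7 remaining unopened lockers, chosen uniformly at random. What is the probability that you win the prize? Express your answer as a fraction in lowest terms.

Your original locker holds the prize with probability 1/9, so the other 8 collectively hold it with probability 8/9.
The host can always find an empty locker to open, so this doesn't change that 8/9; it is now spread over the 7 remaining unopened lockers.
P(win by switching) = (8/9) · (1/7) = 8/63.

8/63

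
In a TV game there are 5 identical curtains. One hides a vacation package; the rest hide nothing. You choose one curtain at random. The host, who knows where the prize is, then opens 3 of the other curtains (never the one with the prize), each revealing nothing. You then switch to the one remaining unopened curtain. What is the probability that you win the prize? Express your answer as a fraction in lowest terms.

Your original curtain holds the prize with probability 1/5, so the other 4 collectively hold it with probability 4/5.
The host can always find 3 empty curtains to open, so the reveals don't change that 4/5; it is now spread over the 1 remaining unopened curtain.
P(win by switching) = (4/5) · (1/1) = 4/5.

4/5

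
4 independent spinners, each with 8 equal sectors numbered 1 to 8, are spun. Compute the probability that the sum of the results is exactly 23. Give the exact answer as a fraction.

There are 8^4 = 4096 equally likely outcomes.
The number of ordered 4-tuples from {1,…,8} summing to 23 is 204.
P(sum = 23) = 204/4096 = 51/1024.

51/1024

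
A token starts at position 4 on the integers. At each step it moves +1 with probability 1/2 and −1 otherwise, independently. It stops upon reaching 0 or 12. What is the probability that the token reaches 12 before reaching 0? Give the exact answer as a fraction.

With a fair step, P(i) = ½P(i−1) + ½P(i+1) with P(0)=0, P(12)=1 has the linear solution P(i) = i/12.
P(4) = 4/12 = 1/3.

1/3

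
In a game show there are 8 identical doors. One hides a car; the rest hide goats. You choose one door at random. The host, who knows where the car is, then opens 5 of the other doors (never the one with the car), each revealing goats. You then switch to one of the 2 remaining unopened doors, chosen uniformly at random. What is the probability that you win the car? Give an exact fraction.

7/16

Your original door holds the car with probability 1/8, so the other 7 collectively hold it with probability 7/8.
The host can always find 5 empty doors to open, so the reveals don't change that 7/8; it is now spread over the 2 remaining unopened doors.
P(win by switching) = (7/8) · (1/2) = 7/16.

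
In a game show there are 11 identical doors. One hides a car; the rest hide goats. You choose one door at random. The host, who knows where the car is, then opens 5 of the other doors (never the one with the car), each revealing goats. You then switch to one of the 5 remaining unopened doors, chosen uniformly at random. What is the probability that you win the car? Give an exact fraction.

Your original door holds the car with probability 1/11, so the other 10 collectively hold it with probability 10/11.
The host can always find 5 empty doors to open, so the reveals don't change that 10/11; it is now spread over the 5 remaining unopened doors.
P(win by switching) = (10/11) · (1/5) = 2/11.

2/11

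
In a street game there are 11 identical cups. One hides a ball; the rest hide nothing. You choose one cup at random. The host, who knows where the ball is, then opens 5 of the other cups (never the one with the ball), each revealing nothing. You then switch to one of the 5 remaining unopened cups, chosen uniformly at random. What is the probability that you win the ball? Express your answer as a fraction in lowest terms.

2/11

Your original cup holds the ball with probability 1/11, so the other 10 collectively hold it with probability 10/11.
The host can always find 5 empty cups to open, so the reveals don't change that 10/11; it is now spread over the 5 remaining unopened cups.
P(win by switching) = (10/11) · (1/5) = 2/11.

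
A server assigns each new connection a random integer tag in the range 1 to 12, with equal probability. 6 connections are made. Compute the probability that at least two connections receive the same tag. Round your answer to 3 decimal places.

It's easier to compute the probability that all 6 are distinct.
P(all distinct) = 12/12 · 11/12 · ··· · 7/12 ≈ 0.223.
So the probability of at least one match is 1 − 0.223 = 0.777.

0.777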